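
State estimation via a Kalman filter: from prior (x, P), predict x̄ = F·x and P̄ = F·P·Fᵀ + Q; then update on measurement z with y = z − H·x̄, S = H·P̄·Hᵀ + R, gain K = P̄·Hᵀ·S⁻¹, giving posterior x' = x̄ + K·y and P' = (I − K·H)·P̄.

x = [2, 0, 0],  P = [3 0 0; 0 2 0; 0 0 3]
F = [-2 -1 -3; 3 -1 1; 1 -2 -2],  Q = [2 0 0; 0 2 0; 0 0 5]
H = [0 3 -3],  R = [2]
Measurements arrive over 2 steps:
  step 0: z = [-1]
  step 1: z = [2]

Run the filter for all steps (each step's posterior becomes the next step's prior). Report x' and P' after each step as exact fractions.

step 0: x̄ = F·x = [-4, 6, 2]
step 0: P̄ = F·P·Fᵀ + Q = [43 -25 16; -25 34 7; 16 7 28]
step 0: y = z − H·x̄ = [-13]
step 0: S = H·P̄·Hᵀ + R = [434]
step 0: K = P̄·Hᵀ·S⁻¹ = [-123/434; 81/434; -9/62]
step 0: x' = x̄ + K·y = [-137/434, 1551/434, 241/62]
step 0: P' = (I − K·H)·P̄ = [3533/434 -887/434 -115/62; -887/434 8195/434 1163/62; -115/62 1163/62 1169/62]
step 1: x̄ = F·x = [-3169/217, -275/434, -6613/434]
step 1: P̄ = F·P·Fᵀ + Q = [66240/217 -5764/217 60042/217; -5764/217 33253/434 20857/434; 60042/217 20857/434 143111/434]
step 1: y = z − H·x̄ = [-9073/217]
step 1: S = H·P̄·Hᵀ + R = [606359/217]
step 1: K = P̄·Hᵀ·S⁻¹ = [-15186/46643; 18594/606359; -183381/606359]
step 1: x' = x̄ + K·y = [-46217/46643, -2323297/1212718, -3143873/1212718]
step 1: P' = (I − K·H)·P̄ = [422316/46643 62296/46643 72420/46643; 62296/46643 89731715/1212718 89706923/1212718; 72420/46643 89706923/1212718 89951431/1212718]

step 0: x' = [-137/434, 1551/434, 241/62], P' = [3533/434 -887/434 -115/62; -887/434 8195/434 1163/62; -115/62 1163/62 1169/62]
step 1: x' = [-46217/46643, -2323297/1212718, -3143873/1212718], P' = [422316/46643 62296/46643 72420/46643; 62296/46643 89731715/1212718 89706923/1212718; 72420/46643 89706923/1212718 89951431/1212718]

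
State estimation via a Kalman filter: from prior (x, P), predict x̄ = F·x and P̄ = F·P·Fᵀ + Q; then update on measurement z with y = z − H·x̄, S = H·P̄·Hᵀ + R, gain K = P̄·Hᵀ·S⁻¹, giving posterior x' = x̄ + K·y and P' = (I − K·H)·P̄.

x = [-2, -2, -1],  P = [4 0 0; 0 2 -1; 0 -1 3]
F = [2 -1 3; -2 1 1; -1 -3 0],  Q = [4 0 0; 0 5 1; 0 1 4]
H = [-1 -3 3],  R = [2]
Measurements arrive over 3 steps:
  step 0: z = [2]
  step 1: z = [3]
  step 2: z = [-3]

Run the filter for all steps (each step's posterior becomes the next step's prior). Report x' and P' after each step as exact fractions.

step 0: x̄ = F·x = [-5, 1, 8]
step 0: P̄ = F·P·Fᵀ + Q = [55 -11 7; -11 24 6; 7 6 26]
step 0: y = z − H·x̄ = [-24]
step 0: S = H·P̄·Hᵀ + R = [291]
step 0: K = P̄·Hᵀ·S⁻¹ = [-1/291; -43/291; 53/291]
step 0: x' = x̄ + K·y = [-477/97, 441/97, 352/97]
step 0: P' = (I − K·H)·P̄ = [16004/291 -3244/291 2090/291; -3244/291 5135/291 4025/291; 2090/291 4025/291 4757/291]
step 1: x̄ = F·x = [-339/97, 1747/97, -846/97]
step 1: P̄ = F·P·Fᵀ + Q = [127034/291 -22722/97 -42878/291; -22722/97 29343/97 -4497/97; -42878/291 -4497/97 43919/291]
step 1: y = z − H·x̄ = [7731/97]
step 1: S = H·P̄·Hᵀ + R = [1406258/291]
step 1: K = P̄·Hᵀ·S⁻¹ = [-3655/100447; -118197/703129; 107554/703129]
step 1: x' = x̄ + K·y = [-642354/100447, 3243148/703129, 2439720/703129]
step 1: P' = (I − K·H)·P̄ = [43206728/100447 -26498592/100447 -12098786/100447; -26498592/100447 116682753/703129 54773907/703129; -12098786/100447 54773907/703129 26615109/703129]
step 2: x̄ = F·x = [-4916944/703129, 14675824/703129, -5232966/703129]
step 2: P̄ = F·P·Fᵀ + Q = [965838744/703129 -1540272564/703129 433714130/703129; -1540272564/703129 2546876289/703129 -751531877/703129; 433714130/703129 -751531877/703129 242463525/703129]
step 2: y = z − H·x̄ = [7528577/100447]
step 2: S = H·P̄·Hᵀ + R = [3964993850/100447]
step 2: K = P̄·Hᵀ·S⁻¹ = [354008667/1982496925; -596782281/1982496925; 182019434/1982496925]
step 2: x' = x̄ + K·y = [88688006579/13877478475, -23451905297/13877478475, -7784281592/13877478475]
step 2: P' = (I − K·H)·P̄ = [1595492465382/13877478475 -954336364326/13877478475 -420853502086/13877478475; -954336364326/13877478475 628063938993/13877478475 307166833573/13877478475; -420853502086/13877478475 307166833573/13877478475 167731756903/13877478475]

step 0: x' = [-477/97, 441/97, 352/97], P' = [16004/291 -3244/291 2090/291; -3244/291 5135/291 4025/291; 2090/291 4025/291 4757/291]
step 1: x' = [-642354/100447, 3243148/703129, 2439720/703129], P' = [43206728/100447 -26498592/100447 -12098786/100447; -26498592/100447 116682753/703129 54773907/703129; -12098786/100447 54773907/703129 26615109/703129]
step 2: x' = [88688006579/13877478475, -23451905297/13877478475, -7784281592/13877478475], P' = [1595492465382/13877478475 -954336364326/13877478475 -420853502086/13877478475; -954336364326/13877478475 628063938993/13877478475 307166833573/13877478475; -420853502086/13877478475 307166833573/13877478475 167731756903/13877478475]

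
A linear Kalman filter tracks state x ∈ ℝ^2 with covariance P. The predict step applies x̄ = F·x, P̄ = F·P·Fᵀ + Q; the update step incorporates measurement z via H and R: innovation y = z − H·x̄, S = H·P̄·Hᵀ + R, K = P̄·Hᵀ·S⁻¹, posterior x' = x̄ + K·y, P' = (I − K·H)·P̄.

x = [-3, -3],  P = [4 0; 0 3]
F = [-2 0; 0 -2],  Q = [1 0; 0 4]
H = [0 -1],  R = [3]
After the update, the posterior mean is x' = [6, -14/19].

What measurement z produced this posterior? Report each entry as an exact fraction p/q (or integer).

z = [2]

x̄ = F·x = [6, 6]
P̄ = F·P·Fᵀ + Q = [17 0; 0 16]
S = H·P̄·Hᵀ + R = [19]
K = P̄·Hᵀ·S⁻¹ = [0; -16/19]
x' − x̄ = [0, -128/19] = K·y
y = (KᵀK)⁻¹·Kᵀ·(x' − x̄) = [8]
z = y + H·x̄ = [8] + [-6] = [2]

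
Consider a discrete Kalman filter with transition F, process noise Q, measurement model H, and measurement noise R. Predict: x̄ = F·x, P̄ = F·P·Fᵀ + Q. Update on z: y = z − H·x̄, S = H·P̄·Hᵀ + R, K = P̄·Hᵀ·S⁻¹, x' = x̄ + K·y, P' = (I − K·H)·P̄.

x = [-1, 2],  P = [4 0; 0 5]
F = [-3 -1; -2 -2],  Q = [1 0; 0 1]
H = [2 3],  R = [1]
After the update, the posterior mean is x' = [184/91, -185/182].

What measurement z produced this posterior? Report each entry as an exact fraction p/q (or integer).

z = [1]

x̄ = F·x = [1, -2]
P̄ = F·P·Fᵀ + Q = [42 34; 34 37]
S = H·P̄·Hᵀ + R = [910]
K = P̄·Hᵀ·S⁻¹ = [93/455; 179/910]
x' − x̄ = [93/91, 179/182] = K·y
y = (KᵀK)⁻¹·Kᵀ·(x' − x̄) = [5]
z = y + H·x̄ = [5] + [-4] = [1]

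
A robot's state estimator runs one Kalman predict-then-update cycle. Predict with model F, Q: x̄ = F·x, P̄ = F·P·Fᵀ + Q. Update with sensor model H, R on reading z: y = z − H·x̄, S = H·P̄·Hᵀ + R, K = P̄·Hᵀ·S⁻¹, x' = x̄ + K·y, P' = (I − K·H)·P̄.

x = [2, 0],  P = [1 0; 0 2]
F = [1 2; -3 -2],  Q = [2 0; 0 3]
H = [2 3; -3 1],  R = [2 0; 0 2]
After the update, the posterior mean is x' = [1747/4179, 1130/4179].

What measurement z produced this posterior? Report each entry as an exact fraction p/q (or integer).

x̄ = F·x = [2, -6]
P̄ = F·P·Fᵀ + Q = [11 -11; -11 20]
S = H·P̄·Hᵀ + R = [94 71; 71 187]
K = P̄·Hᵀ·S⁻¹ = [1067/12537 -3355/12537; 3343/12537 2284/12537]
x' − x̄ = [-6611/4179, 26204/4179] = K·y
y = (KᵀK)⁻¹·Kᵀ·(x' − x̄) = [16, 11]
z = y + H·x̄ = [16, 11] + [-14, -12] = [2, -1]

z = [2, -1]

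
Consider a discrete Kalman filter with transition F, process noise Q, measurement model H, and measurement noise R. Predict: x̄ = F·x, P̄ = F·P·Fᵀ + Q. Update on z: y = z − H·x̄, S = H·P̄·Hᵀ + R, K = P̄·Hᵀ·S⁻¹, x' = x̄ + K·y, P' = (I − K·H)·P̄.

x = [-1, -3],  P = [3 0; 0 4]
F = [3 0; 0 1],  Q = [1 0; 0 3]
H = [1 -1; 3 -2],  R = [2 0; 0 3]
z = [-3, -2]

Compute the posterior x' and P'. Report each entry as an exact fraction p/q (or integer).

x̄ = F·x = [-3, -3]
P̄ = F·P·Fᵀ + Q = [28 0; 0 7]
y = z − H·x̄ = [-3, 1]
S = H·P̄·Hᵀ + R = [37 98; 98 283]
K = P̄·Hᵀ·S⁻¹ = [-308/867 364/867; -203/289 56/289]
x' = x̄ + K·y = [-1313/867, -202/289]
P' = (I − K·H)·P̄ = [2324/867 980/289; 980/289 1386/289]

x' = [-1313/867, -202/289]
P' = [2324/867 980/289; 980/289 1386/289]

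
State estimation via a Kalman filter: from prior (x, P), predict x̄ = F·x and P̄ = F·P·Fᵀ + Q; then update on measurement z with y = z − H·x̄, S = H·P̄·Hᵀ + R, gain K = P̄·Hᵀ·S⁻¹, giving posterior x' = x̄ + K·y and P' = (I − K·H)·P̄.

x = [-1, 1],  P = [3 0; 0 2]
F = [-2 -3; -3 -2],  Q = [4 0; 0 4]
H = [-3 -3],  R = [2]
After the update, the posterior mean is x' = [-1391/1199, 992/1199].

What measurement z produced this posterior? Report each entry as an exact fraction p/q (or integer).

z = [1]

x̄ = F·x = [-1, 1]
P̄ = F·P·Fᵀ + Q = [34 30; 30 39]
S = H·P̄·Hᵀ + R = [1199]
K = P̄·Hᵀ·S⁻¹ = [-192/1199; -207/1199]
x' − x̄ = [-192/1199, -207/1199] = K·y
y = (KᵀK)⁻¹·Kᵀ·(x' − x̄) = [1]
z = y + H·x̄ = [1] + [0] = [1]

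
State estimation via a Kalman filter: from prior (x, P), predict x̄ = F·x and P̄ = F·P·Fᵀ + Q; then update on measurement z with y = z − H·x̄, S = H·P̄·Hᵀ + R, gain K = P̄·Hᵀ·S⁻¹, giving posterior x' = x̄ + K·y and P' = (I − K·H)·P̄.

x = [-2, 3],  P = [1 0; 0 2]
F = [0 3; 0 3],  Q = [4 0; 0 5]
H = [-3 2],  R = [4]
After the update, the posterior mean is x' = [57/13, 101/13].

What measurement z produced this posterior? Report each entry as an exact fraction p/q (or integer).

x̄ = F·x = [9, 9]
P̄ = F·P·Fᵀ + Q = [22 18; 18 23]
S = H·P̄·Hᵀ + R = [78]
K = P̄·Hᵀ·S⁻¹ = [-5/13; -4/39]
x' − x̄ = [-60/13, -16/13] = K·y
y = (KᵀK)⁻¹·Kᵀ·(x' − x̄) = [12]
z = y + H·x̄ = [12] + [-9] = [3]

z = [3]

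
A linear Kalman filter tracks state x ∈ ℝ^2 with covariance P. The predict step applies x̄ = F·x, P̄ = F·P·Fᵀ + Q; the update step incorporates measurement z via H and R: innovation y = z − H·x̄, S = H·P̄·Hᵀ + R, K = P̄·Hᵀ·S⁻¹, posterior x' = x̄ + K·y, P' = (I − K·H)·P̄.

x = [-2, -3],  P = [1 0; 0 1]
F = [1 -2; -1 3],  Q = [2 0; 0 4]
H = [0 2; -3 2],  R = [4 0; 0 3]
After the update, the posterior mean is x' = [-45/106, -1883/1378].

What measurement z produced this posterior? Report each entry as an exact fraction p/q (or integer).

z = [-3, -1]

x̄ = F·x = [4, -7]
P̄ = F·P·Fᵀ + Q = [7 -7; -7 14]
S = H·P̄·Hᵀ + R = [60 98; 98 206]
K = P̄·Hᵀ·S⁻¹ = [21/106 -14/53; 483/1378 49/689]
x' − x̄ = [-469/106, 7763/1378] = K·y
y = (KᵀK)⁻¹·Kᵀ·(x' − x̄) = [11, 25]
z = y + H·x̄ = [11, 25] + [-14, -26] = [-3, -1]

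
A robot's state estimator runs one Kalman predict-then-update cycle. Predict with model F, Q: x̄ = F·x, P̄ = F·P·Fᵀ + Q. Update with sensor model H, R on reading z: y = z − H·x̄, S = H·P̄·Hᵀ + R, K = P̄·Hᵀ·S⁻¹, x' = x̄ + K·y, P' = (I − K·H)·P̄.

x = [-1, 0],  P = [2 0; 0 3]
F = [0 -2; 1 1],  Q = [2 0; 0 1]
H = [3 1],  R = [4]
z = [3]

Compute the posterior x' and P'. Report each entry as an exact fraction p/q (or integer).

x' = [36/25, -37/25]
P' = [26/25 -42/25; -42/25 114/25]

x̄ = F·x = [0, -1]
P̄ = F·P·Fᵀ + Q = [14 -6; -6 6]
y = z − H·x̄ = [4]
S = H·P̄·Hᵀ + R = [100]
K = P̄·Hᵀ·S⁻¹ = [9/25; -3/25]
x' = x̄ + K·y = [36/25, -37/25]
P' = (I − K·H)·P̄ = [26/25 -42/25; -42/25 114/25]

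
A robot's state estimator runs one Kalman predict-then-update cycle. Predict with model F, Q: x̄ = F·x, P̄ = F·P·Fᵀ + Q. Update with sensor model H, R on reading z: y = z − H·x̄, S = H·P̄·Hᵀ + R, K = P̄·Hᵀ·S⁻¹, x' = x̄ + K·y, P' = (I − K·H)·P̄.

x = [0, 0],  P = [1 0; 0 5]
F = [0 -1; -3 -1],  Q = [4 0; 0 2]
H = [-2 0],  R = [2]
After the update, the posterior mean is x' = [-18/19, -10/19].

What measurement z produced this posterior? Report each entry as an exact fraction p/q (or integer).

x̄ = F·x = [0, 0]
P̄ = F·P·Fᵀ + Q = [9 5; 5 16]
S = H·P̄·Hᵀ + R = [38]
K = P̄·Hᵀ·S⁻¹ = [-9/19; -5/19]
x' − x̄ = [-18/19, -10/19] = K·y
y = (KᵀK)⁻¹·Kᵀ·(x' − x̄) = [2]
z = y + H·x̄ = [2] + [0] = [2]

z = [2]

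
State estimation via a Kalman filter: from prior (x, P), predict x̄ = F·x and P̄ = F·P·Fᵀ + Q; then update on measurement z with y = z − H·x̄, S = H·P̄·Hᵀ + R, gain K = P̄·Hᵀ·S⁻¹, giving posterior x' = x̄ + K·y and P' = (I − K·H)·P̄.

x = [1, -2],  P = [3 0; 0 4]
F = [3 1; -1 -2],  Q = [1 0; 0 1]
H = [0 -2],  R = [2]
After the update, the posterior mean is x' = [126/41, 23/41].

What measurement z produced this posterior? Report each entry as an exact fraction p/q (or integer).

z = [-1]

x̄ = F·x = [1, 3]
P̄ = F·P·Fᵀ + Q = [32 -17; -17 20]
S = H·P̄·Hᵀ + R = [82]
K = P̄·Hᵀ·S⁻¹ = [17/41; -20/41]
x' − x̄ = [85/41, -100/41] = K·y
y = (KᵀK)⁻¹·Kᵀ·(x' − x̄) = [5]
z = y + H·x̄ = [5] + [-6] = [-1]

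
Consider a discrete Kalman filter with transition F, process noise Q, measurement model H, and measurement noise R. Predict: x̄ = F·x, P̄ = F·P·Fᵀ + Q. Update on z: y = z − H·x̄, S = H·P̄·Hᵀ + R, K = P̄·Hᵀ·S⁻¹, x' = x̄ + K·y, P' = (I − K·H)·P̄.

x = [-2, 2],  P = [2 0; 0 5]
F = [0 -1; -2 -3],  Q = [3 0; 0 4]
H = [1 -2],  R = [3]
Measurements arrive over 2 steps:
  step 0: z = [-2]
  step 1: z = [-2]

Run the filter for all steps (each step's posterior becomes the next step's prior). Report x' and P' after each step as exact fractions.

step 0: x̄ = F·x = [-2, -2]
step 0: P̄ = F·P·Fᵀ + Q = [8 15; 15 57]
step 0: y = z − H·x̄ = [-4]
step 0: S = H·P̄·Hᵀ + R = [179]
step 0: K = P̄·Hᵀ·S⁻¹ = [-22/179; -99/179]
step 0: x' = x̄ + K·y = [-270/179, 38/179]
step 0: P' = (I − K·H)·P̄ = [948/179 507/179; 507/179 402/179]
step 1: x̄ = F·x = [-38/179, 426/179]
step 1: P̄ = F·P·Fᵀ + Q = [939/179 2220/179; 2220/179 14210/179]
step 1: y = z − H·x̄ = [532/179]
step 1: S = H·P̄·Hᵀ + R = [49436/179]
step 1: K = P̄·Hᵀ·S⁻¹ = [-3501/49436; -6550/12359]
step 1: x' = x̄ + K·y = [-5225/12359, 9946/12359]
step 1: P' = (I − K·H)·P̄ = [190857/49436 25170/12359; 25170/12359 22410/12359]

step 0: x' = [-270/179, 38/179], P' = [948/179 507/179; 507/179 402/179]
step 1: x' = [-5225/12359, 9946/12359], P' = [190857/49436 25170/12359; 25170/12359 22410/12359]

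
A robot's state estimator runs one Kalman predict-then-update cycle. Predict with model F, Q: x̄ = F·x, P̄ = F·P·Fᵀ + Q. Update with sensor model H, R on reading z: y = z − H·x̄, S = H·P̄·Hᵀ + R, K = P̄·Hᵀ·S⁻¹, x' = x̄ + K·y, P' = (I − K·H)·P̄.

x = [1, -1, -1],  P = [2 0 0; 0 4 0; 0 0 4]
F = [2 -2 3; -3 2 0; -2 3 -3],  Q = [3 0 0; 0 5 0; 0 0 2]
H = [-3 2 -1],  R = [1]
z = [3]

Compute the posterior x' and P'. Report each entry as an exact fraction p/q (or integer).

x̄ = F·x = [1, -5, -2]
P̄ = F·P·Fᵀ + Q = [63 -28 -68; -28 39 36; -68 36 82]
y = z − H·x̄ = [14]
S = H·P̄·Hᵀ + R = [590]
K = P̄·Hᵀ·S⁻¹ = [-3/10; 63/295; 97/295]
x' = x̄ + K·y = [-16/5, -593/295, 768/295]
P' = (I − K·H)·P̄ = [99/10 49/5 -49/5; 49/5 3567/295 -1602/295; -49/5 -1602/295 5372/295]

x' = [-16/5, -593/295, 768/295]
P' = [99/10 49/5 -49/5; 49/5 3567/295 -1602/295; -49/5 -1602/295 5372/295]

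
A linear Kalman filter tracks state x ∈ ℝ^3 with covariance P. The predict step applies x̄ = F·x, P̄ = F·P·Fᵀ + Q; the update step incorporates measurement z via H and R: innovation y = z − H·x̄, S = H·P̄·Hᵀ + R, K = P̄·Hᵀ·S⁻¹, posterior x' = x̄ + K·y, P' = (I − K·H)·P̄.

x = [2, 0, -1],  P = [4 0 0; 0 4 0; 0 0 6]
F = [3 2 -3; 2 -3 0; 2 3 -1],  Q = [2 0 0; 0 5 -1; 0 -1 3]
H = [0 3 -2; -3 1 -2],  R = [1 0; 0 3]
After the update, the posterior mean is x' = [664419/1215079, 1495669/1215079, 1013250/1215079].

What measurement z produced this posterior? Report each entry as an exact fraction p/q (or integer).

x̄ = F·x = [9, 4, 5]
P̄ = F·P·Fᵀ + Q = [108 0 66; 0 57 -21; 66 -21 61]
S = H·P̄·Hᵀ + R = [1010 979; 979 2152]
K = P̄·Hᵀ·S⁻¹ = [162360/1215079 -331332/1215079; 361455/1215079 -108537/1215079; -64281/1215079 -163295/1215079]
x' − x̄ = [-10271292/1215079, -3364647/1215079, -5062145/1215079] = K·y
y = (KᵀK)⁻¹·Kᵀ·(x' − x̄) = [0, 31]
z = y + H·x̄ = [0, 31] + [2, -33] = [2, -2]

z = [2, -2]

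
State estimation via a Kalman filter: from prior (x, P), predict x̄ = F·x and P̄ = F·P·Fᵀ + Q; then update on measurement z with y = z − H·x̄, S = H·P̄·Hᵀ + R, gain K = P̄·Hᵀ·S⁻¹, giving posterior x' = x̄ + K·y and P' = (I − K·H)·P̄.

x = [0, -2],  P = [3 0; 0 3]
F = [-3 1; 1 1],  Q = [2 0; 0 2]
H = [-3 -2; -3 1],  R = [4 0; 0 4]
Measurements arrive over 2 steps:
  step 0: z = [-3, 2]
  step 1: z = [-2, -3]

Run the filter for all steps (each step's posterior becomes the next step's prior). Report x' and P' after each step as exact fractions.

step 0: x' = [-367/5039, 6179/5039], P' = [1228/5039 -684/5039; -684/5039 3992/5039]
step 1: x' = [1910530/2250709, 29333/2250709], P' = [518084/2250709 -234004/2250709; -234004/2250709 1499968/2250709]

step 0: x̄ = F·x = [-2, -2]
step 0: P̄ = F·P·Fᵀ + Q = [32 -6; -6 8]
step 0: y = z − H·x̄ = [-13, -2]
step 0: S = H·P̄·Hᵀ + R = [252 254; 254 336]
step 0: K = P̄·Hᵀ·S⁻¹ = [-579/5039 -1092/5039; -1483/5039 1511/5039]
step 0: x' = x̄ + K·y = [-367/5039, 6179/5039]
step 0: P' = (I − K·H)·P̄ = [1228/5039 -684/5039; -684/5039 3992/5039]
step 1: x̄ = F·x = [7280/5039, 5812/5039]
step 1: P̄ = F·P·Fᵀ + Q = [29226/5039 1676/5039; 1676/5039 13930/5039]
step 1: y = z − H·x̄ = [23386/5039, 911/5039]
step 1: S = H·P̄·Hᵀ + R = [359022/5039 240202/5039; 240202/5039 287064/5039]
step 1: K = P̄·Hᵀ·S⁻¹ = [-271561/2250709 -447064/2250709; -574481/2250709 550495/2250709]
step 1: x' = x̄ + K·y = [1910530/2250709, 29333/2250709]
step 1: P' = (I − K·H)·P̄ = [518084/2250709 -234004/2250709; -234004/2250709 1499968/2250709]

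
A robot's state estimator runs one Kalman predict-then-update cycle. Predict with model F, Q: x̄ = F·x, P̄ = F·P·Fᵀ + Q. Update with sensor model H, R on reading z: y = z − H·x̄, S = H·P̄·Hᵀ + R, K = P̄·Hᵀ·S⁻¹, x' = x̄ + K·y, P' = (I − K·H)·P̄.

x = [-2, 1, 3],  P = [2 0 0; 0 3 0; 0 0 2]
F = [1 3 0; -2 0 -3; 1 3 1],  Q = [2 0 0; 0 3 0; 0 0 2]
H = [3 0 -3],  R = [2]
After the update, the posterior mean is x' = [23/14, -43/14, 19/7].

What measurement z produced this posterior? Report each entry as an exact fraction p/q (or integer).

x̄ = F·x = [1, -5, 4]
P̄ = F·P·Fᵀ + Q = [31 -4 29; -4 29 -10; 29 -10 33]
S = H·P̄·Hᵀ + R = [56]
K = P̄·Hᵀ·S⁻¹ = [3/28; 9/28; -3/14]
x' − x̄ = [9/14, 27/14, -9/7] = K·y
y = (KᵀK)⁻¹·Kᵀ·(x' − x̄) = [6]
z = y + H·x̄ = [6] + [-9] = [-3]

z = [-3]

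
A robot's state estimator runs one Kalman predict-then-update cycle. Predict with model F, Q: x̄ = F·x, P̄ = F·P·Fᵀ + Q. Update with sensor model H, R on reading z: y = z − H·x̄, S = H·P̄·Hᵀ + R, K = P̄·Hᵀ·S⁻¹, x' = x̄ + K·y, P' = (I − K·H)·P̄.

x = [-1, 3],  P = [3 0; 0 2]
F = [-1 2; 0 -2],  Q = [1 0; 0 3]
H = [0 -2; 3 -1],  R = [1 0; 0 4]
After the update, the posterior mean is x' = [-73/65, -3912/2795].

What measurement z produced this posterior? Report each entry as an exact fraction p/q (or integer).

z = [3, -3]

x̄ = F·x = [7, -6]
P̄ = F·P·Fᵀ + Q = [12 -8; -8 11]
S = H·P̄·Hᵀ + R = [45 70; 70 171]
K = P̄·Hᵀ·S⁻¹ = [-8/65 4/13; -1312/2795 -7/559]
x' − x̄ = [-528/65, 12858/2795] = K·y
y = (KᵀK)⁻¹·Kᵀ·(x' − x̄) = [-9, -30]
z = y + H·x̄ = [-9, -30] + [12, 27] = [3, -3]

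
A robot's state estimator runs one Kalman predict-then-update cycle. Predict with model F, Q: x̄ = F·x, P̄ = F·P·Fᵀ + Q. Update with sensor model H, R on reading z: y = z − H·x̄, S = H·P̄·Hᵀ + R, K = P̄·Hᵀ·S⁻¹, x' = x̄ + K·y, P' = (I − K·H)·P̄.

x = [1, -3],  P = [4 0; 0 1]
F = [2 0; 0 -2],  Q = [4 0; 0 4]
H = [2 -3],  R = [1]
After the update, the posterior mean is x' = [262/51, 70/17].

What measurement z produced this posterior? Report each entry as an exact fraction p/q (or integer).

x̄ = F·x = [2, 6]
P̄ = F·P·Fᵀ + Q = [20 0; 0 8]
S = H·P̄·Hᵀ + R = [153]
K = P̄·Hᵀ·S⁻¹ = [40/153; -8/51]
x' − x̄ = [160/51, -32/17] = K·y
y = (KᵀK)⁻¹·Kᵀ·(x' − x̄) = [12]
z = y + H·x̄ = [12] + [-14] = [-2]

z = [-2]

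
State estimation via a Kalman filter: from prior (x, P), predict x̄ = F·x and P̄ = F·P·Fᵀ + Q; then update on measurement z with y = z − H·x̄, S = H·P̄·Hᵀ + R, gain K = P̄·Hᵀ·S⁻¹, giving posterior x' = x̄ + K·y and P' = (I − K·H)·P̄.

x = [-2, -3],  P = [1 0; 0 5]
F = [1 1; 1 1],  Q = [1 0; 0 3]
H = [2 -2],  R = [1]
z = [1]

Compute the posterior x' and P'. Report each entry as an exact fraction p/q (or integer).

x̄ = F·x = [-5, -5]
P̄ = F·P·Fᵀ + Q = [7 6; 6 9]
y = z − H·x̄ = [1]
S = H·P̄·Hᵀ + R = [17]
K = P̄·Hᵀ·S⁻¹ = [2/17; -6/17]
x' = x̄ + K·y = [-83/17, -91/17]
P' = (I − K·H)·P̄ = [115/17 114/17; 114/17 117/17]

x' = [-83/17, -91/17]
P' = [115/17 114/17; 114/17 117/17]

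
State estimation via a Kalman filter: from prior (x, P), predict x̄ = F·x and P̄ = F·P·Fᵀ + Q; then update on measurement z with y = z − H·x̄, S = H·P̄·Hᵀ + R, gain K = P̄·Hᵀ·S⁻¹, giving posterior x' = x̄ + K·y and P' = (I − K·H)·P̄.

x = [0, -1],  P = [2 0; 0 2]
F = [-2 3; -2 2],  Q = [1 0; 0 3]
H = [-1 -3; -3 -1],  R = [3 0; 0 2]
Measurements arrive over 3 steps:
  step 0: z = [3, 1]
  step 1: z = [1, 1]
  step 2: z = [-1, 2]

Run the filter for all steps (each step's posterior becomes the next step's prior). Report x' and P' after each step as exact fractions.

step 0: x' = [-129/902, -3757/4510], P' = [507/1804 -315/1804; -315/1804 3391/9020]
step 1: x' = [-6926405/20424827, -3700500/20424827], P' = [5551287/20424827 -3393879/20424827; -3393879/20424827 7478021/20424827]
step 2: x' = [-11084971678/14949664461, 21087417526/44848993383], P' = [1353715576/4983221487 -2483568232/14949664461; -2483568232/14949664461 16419692158/44848993383]

step 0: x̄ = F·x = [-3, -2]
step 0: P̄ = F·P·Fᵀ + Q = [27 20; 20 19]
step 0: y = z − H·x̄ = [-6, -10]
step 0: S = H·P̄·Hᵀ + R = [321 338; 338 384]
step 0: K = P̄·Hᵀ·S⁻¹ = [73/902 -603/1804; -1433/4510 667/9020]
step 0: x' = x̄ + K·y = [-129/902, -3757/4510]
step 0: P' = (I − K·H)·P̄ = [507/1804 -315/1804; -315/1804 3391/9020]
step 1: x̄ = F·x = [-9981/4510, -3112/2255]
step 1: P̄ = F·P·Fᵀ + Q = [68579/9020 11559/2255; 11559/2255 15841/2255]
step 1: y = z − H·x̄ = [-24143/4510, -31657/4510]
step 1: S = H·P̄·Hᵀ + R = [943331/9020 858189/9020; 858189/9020 976031/9020]
step 1: K = P̄·Hᵀ·S⁻¹ = [1543450/20424827 -6629991/20424827; -6346728/20424827 1351808/20424827]
step 1: x' = x̄ + K·y = [-6926405/20424827, -3700500/20424827]
step 1: P' = (I − K·H)·P̄ = [5551287/20424827 -3393879/20424827; -3393879/20424827 7478021/20424827]
step 2: x̄ = F·x = [2751310/20424827, 6451810/20424827]
step 2: P̄ = F·P·Fᵀ + Q = [150658712/20424827 101012064/20424827; 101012064/20424827 140542745/20424827]
step 2: y = z − H·x̄ = [1681913/20424827, 55555394/20424827]
step 2: S = H·P̄·Hᵀ + R = [2082890282/20424827 1883725011/20424827; 1883725011/20424827 2143393191/20424827]
step 2: K = P̄·Hᵀ·S⁻¹ = [125539184/1661073829 -4849935976/14949664461; -516152738/1661073829 2966210965/44848993383]
step 2: x' = x̄ + K·y = [-11084971678/14949664461, 21087417526/44848993383]
step 2: P' = (I − K·H)·P̄ = [1353715576/4983221487 -2483568232/14949664461; -2483568232/14949664461 16419692158/44848993383]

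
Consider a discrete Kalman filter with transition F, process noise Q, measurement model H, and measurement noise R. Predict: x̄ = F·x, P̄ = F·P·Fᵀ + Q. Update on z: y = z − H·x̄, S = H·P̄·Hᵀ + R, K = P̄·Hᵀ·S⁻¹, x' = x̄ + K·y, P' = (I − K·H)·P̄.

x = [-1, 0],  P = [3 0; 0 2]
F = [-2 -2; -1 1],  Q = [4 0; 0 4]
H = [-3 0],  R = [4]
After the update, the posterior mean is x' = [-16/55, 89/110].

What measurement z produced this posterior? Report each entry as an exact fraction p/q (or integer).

x̄ = F·x = [2, 1]
P̄ = F·P·Fᵀ + Q = [24 2; 2 9]
S = H·P̄·Hᵀ + R = [220]
K = P̄·Hᵀ·S⁻¹ = [-18/55; -3/110]
x' − x̄ = [-126/55, -21/110] = K·y
y = (KᵀK)⁻¹·Kᵀ·(x' − x̄) = [7]
z = y + H·x̄ = [7] + [-6] = [1]

z = [1]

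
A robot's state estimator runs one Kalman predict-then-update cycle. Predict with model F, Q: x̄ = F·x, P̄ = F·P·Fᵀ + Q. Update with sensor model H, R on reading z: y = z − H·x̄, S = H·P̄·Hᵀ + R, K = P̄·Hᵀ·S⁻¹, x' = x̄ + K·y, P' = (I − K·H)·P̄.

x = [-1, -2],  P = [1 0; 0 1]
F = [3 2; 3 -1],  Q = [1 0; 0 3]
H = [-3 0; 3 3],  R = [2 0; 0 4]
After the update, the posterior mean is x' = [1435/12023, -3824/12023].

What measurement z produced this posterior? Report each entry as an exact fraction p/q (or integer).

x̄ = F·x = [-7, -1]
P̄ = F·P·Fᵀ + Q = [14 7; 7 13]
S = H·P̄·Hᵀ + R = [128 -189; -189 373]
K = P̄·Hᵀ·S⁻¹ = [-3759/12023 126/12023; 3507/12023 3711/12023]
x' − x̄ = [85596/12023, 8199/12023] = K·y
y = (KᵀK)⁻¹·Kᵀ·(x' − x̄) = [-22, 23]
z = y + H·x̄ = [-22, 23] + [21, -24] = [-1, -1]

z = [-1, -1]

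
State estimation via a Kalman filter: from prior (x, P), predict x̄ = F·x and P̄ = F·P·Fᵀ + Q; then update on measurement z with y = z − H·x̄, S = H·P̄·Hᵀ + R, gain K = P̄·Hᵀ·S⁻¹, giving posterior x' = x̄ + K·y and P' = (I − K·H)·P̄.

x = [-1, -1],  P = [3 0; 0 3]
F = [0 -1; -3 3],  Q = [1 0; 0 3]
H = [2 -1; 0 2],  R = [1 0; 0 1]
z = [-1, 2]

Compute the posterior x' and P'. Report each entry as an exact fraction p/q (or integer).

x̄ = F·x = [1, 0]
P̄ = F·P·Fᵀ + Q = [4 -9; -9 57]
y = z − H·x̄ = [-3, 2]
S = H·P̄·Hᵀ + R = [110 -150; -150 229]
K = P̄·Hᵀ·S⁻¹ = [1193/2690 57/269; -15/538 129/269]
x' = x̄ + K·y = [251/2690, 561/538]
P' = (I − K·H)·P̄ = [739/2690 57/538; 57/538 129/538]

x' = [251/2690, 561/538]
P' = [739/2690 57/538; 57/538 129/538]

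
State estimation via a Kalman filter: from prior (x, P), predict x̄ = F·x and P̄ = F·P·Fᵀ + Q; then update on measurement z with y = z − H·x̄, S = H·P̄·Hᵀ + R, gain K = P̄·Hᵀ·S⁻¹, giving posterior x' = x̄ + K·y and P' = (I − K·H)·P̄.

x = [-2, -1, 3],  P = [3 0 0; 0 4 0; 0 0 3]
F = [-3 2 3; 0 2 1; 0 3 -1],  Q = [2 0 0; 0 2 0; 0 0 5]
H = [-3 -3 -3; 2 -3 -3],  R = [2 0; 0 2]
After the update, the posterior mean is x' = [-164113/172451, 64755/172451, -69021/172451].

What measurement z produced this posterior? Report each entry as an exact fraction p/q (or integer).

x̄ = F·x = [13, 1, -6]
P̄ = F·P·Fᵀ + Q = [72 25 15; 25 21 21; 15 21 44]
S = H·P̄·Hᵀ + R = [2333 651; 651 773]
K = P̄·Hᵀ·S⁻¹ = [-34419/172451 34341/172451; -105897/1379608 -46457/1379608; -78105/1379608 -228705/1379608]
x' − x̄ = [-2405976/172451, -107696/172451, 965685/172451] = K·y
y = (KᵀK)⁻¹·Kᵀ·(x' − x̄) = [27, -43]
z = y + H·x̄ = [27, -43] + [-24, 41] = [3, -2]

z = [3, -2]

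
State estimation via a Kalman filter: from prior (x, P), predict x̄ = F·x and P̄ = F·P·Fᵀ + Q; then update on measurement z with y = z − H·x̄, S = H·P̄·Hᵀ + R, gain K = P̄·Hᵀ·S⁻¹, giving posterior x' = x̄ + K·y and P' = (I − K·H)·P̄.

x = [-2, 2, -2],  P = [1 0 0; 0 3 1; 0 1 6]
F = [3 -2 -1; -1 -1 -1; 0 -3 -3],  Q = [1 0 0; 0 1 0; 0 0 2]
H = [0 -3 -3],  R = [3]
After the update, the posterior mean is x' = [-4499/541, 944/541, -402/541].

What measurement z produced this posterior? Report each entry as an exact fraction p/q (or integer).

x̄ = F·x = [-8, 2, 0]
P̄ = F·P·Fᵀ + Q = [32 12 45; 12 13 33; 45 33 101]
S = H·P̄·Hᵀ + R = [1623]
K = P̄·Hᵀ·S⁻¹ = [-57/541; -46/541; -134/541]
x' − x̄ = [-171/541, -138/541, -402/541] = K·y
y = (KᵀK)⁻¹·Kᵀ·(x' − x̄) = [3]
z = y + H·x̄ = [3] + [-6] = [-3]

z = [-3]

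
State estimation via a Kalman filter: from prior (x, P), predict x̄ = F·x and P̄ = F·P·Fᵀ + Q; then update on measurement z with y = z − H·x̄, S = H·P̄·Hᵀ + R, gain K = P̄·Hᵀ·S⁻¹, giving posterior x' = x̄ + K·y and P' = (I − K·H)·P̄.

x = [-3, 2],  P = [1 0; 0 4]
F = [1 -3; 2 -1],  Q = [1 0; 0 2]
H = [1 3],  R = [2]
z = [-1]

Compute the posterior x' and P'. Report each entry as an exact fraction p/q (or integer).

x̄ = F·x = [-9, -8]
P̄ = F·P·Fᵀ + Q = [38 14; 14 10]
y = z − H·x̄ = [32]
S = H·P̄·Hᵀ + R = [214]
K = P̄·Hᵀ·S⁻¹ = [40/107; 22/107]
x' = x̄ + K·y = [317/107, -152/107]
P' = (I − K·H)·P̄ = [866/107 -262/107; -262/107 102/107]

x' = [317/107, -152/107]
P' = [866/107 -262/107; -262/107 102/107]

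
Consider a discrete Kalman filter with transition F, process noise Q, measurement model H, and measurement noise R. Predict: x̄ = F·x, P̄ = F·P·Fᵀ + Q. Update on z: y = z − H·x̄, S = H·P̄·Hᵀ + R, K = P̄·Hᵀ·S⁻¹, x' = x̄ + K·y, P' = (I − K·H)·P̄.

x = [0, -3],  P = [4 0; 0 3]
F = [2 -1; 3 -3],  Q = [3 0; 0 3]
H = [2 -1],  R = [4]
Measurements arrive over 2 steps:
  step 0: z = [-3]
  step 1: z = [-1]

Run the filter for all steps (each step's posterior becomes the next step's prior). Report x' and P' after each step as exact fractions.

step 0: x̄ = F·x = [3, 9]
step 0: P̄ = F·P·Fᵀ + Q = [22 33; 33 66]
step 0: y = z − H·x̄ = [0]
step 0: S = H·P̄·Hᵀ + R = [26]
step 0: K = P̄·Hᵀ·S⁻¹ = [11/26; 0]
step 0: x' = x̄ + K·y = [3, 9]
step 0: P' = (I − K·H)·P̄ = [451/26 33; 33 66]
step 1: x̄ = F·x = [-3, -18]
step 1: P̄ = F·P·Fᵀ + Q = [83/13 66/13; 66/13 4137/26]
step 1: y = z − H·x̄ = [-13]
step 1: S = H·P̄·Hᵀ + R = [4377/26]
step 1: K = P̄·Hᵀ·S⁻¹ = [200/4377; -1291/1459]
step 1: x' = x̄ + K·y = [-15731/4377, -9479/1459]
step 1: P' = (I − K·H)·P̄ = [26407/4377 17338/1459; 17338/1459 39840/1459]

step 0: x' = [3, 9], P' = [451/26 33; 33 66]
step 1: x' = [-15731/4377, -9479/1459], P' = [26407/4377 17338/1459; 17338/1459 39840/1459]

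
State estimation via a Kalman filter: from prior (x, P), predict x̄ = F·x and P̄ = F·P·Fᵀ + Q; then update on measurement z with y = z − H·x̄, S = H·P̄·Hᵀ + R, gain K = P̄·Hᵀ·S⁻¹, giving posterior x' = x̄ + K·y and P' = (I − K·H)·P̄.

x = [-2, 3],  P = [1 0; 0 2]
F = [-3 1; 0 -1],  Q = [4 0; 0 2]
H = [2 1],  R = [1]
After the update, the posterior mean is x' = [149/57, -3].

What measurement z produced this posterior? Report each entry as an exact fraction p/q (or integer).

x̄ = F·x = [9, -3]
P̄ = F·P·Fᵀ + Q = [15 -2; -2 4]
S = H·P̄·Hᵀ + R = [57]
K = P̄·Hᵀ·S⁻¹ = [28/57; 0]
x' − x̄ = [-364/57, 0] = K·y
y = (KᵀK)⁻¹·Kᵀ·(x' − x̄) = [-13]
z = y + H·x̄ = [-13] + [15] = [2]

z = [2]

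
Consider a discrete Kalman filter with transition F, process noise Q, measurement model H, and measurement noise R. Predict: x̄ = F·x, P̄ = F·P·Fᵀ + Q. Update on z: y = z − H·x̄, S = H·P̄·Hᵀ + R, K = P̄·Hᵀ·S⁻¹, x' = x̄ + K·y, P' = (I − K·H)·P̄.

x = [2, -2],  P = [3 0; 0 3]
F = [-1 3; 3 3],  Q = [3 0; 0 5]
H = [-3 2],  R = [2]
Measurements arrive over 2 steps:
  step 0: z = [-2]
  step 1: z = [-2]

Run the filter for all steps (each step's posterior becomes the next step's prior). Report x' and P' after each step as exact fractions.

step 0: x̄ = F·x = [-8, 0]
step 0: P̄ = F·P·Fᵀ + Q = [33 18; 18 59]
step 0: y = z − H·x̄ = [-26]
step 0: S = H·P̄·Hᵀ + R = [319]
step 0: K = P̄·Hᵀ·S⁻¹ = [-63/319; 64/319]
step 0: x' = x̄ + K·y = [-914/319, -1664/319]
step 0: P' = (I − K·H)·P̄ = [6558/319 9774/319; 9774/319 14725/319]
step 1: x̄ = F·x = [-4078/319, -7734/319]
step 1: P̄ = F·P·Fᵀ + Q = [81396/319 171495/319; 171495/319 369074/319]
step 1: y = z − H·x̄ = [236/29]
step 1: S = H·P̄·Hᵀ + R = [13778/29]
step 1: K = P̄·Hᵀ·S⁻¹ = [4491/6889; 20333/13778]
step 1: x' = x̄ + K·y = [-566714/75779, -927148/75779]
step 1: P' = (I − K·H)·P̄ = [4035078/75779 6102018/75779; 6102018/75779 18529717/151558]

step 0: x' = [-914/319, -1664/319], P' = [6558/319 9774/319; 9774/319 14725/319]
step 1: x' = [-566714/75779, -927148/75779], P' = [4035078/75779 6102018/75779; 6102018/75779 18529717/151558]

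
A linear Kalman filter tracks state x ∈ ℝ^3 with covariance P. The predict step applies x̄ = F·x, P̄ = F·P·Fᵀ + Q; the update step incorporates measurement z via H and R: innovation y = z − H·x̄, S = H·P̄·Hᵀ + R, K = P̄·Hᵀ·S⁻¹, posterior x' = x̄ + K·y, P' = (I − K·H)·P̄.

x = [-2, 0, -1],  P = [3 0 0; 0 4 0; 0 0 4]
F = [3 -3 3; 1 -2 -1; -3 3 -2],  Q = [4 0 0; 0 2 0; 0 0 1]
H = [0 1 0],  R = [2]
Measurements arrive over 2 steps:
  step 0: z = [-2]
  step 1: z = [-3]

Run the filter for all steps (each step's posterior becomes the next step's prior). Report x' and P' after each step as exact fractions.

step 0: x̄ = F·x = [-9, -1, 8]
step 0: P̄ = F·P·Fᵀ + Q = [103 21 -87; 21 25 -25; -87 -25 80]
step 0: y = z − H·x̄ = [-1]
step 0: S = H·P̄·Hᵀ + R = [27]
step 0: K = P̄·Hᵀ·S⁻¹ = [7/9; 25/27; -25/27]
step 0: x' = x̄ + K·y = [-88/9, -52/27, 241/27]
step 0: P' = (I − K·H)·P̄ = [260/3 14/9 -608/9; 14/9 50/27 -50/27; -608/9 -50/27 1535/27]
step 1: x̄ = F·x = [29/9, -401/27, 154/27]
step 1: P̄ = F·P·Fᵀ + Q = [305/3 829/9 -1118/9; 829/9 7409/27 -5746/27; -1118/9 -5746/27 5633/27]
step 1: y = z − H·x̄ = [320/27]
step 1: S = H·P̄·Hᵀ + R = [7463/27]
step 1: K = P̄·Hᵀ·S⁻¹ = [2487/7463; 7409/7463; -338/439]
step 1: x' = x̄ + K·y = [53523/7463, -23029/7463, -1502/439]
step 1: P' = (I − K·H)·P̄ = [529658/7463 4974/7463 -23400/439; 4974/7463 14818/7463 -676/439; -23400/439 -676/439 19657/439]

step 0: x' = [-88/9, -52/27, 241/27], P' = [260/3 14/9 -608/9; 14/9 50/27 -50/27; -608/9 -50/27 1535/27]
step 1: x' = [53523/7463, -23029/7463, -1502/439], P' = [529658/7463 4974/7463 -23400/439; 4974/7463 14818/7463 -676/439; -23400/439 -676/439 19657/439]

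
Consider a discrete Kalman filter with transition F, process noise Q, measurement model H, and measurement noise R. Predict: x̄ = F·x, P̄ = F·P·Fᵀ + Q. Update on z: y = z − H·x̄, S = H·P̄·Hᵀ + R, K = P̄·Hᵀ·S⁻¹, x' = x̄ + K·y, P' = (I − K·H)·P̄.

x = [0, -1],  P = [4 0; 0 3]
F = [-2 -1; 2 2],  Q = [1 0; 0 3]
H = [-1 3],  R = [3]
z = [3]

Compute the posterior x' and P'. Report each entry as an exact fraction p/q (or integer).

x̄ = F·x = [1, -2]
P̄ = F·P·Fᵀ + Q = [20 -22; -22 31]
y = z − H·x̄ = [10]
S = H·P̄·Hᵀ + R = [434]
K = P̄·Hᵀ·S⁻¹ = [-43/217; 115/434]
x' = x̄ + K·y = [-213/217, 141/217]
P' = (I − K·H)·P̄ = [642/217 171/217; 171/217 229/434]

x' = [-213/217, 141/217]
P' = [642/217 171/217; 171/217 229/434]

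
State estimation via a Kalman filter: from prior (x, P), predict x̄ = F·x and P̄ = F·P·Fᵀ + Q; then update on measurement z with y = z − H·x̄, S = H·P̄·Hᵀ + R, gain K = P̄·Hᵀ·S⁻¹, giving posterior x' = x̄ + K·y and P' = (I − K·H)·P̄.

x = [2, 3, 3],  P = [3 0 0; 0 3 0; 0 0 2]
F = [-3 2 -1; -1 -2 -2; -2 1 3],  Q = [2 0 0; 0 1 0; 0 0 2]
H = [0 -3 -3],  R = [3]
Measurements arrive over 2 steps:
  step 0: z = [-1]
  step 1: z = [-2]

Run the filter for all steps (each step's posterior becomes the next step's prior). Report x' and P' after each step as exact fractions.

step 0: x' = [43/106, -628/53, 1285/106], P' = [3475/106 -289/53 597/106; -289/53 1056/53 -1050/53; 597/106 -1050/53 2123/106]
step 1: x' = [-313593/6190, -45027/6190, 4930/619], P' = [22619009/49520 754789/12380 -601795/9904; 754789/12380 63833/6190 -25297/2476; -601795/9904 -25297/2476 103541/9904]

step 0: x̄ = F·x = [-3, -14, 8]
step 0: P̄ = F·P·Fᵀ + Q = [43 1 18; 1 24 -12; 18 -12 35]
step 0: y = z − H·x̄ = [-19]
step 0: S = H·P̄·Hᵀ + R = [318]
step 0: K = P̄·Hᵀ·S⁻¹ = [-19/106; -6/53; -23/106]
step 0: x' = x̄ + K·y = [43/106, -628/53, 1285/106]
step 0: P' = (I − K·H)·P̄ = [3475/106 -289/53 597/106; -289/53 1056/53 -1050/53; 597/106 -1050/53 2123/106]
step 1: x̄ = F·x = [-1963/53, -101/106, 2513/106]
step 1: P̄ = F·P·Fᵀ + Q = [30488/53 6145/53 4036/53; 6145/53 3797/106 5651/106; 4036/53 5651/106 17879/106]
step 1: y = z − H·x̄ = [3512/53]
step 1: S = H·P̄·Hᵀ + R = [148560/53]
step 1: K = P̄·Hᵀ·S⁻¹ = [-10181/49520; -1181/12380; -2353/9904]
step 1: x' = x̄ + K·y = [-313593/6190, -45027/6190, 4930/619]
step 1: P' = (I − K·H)·P̄ = [22619009/49520 754789/12380 -601795/9904; 754789/12380 63833/6190 -25297/2476; -601795/9904 -25297/2476 103541/9904]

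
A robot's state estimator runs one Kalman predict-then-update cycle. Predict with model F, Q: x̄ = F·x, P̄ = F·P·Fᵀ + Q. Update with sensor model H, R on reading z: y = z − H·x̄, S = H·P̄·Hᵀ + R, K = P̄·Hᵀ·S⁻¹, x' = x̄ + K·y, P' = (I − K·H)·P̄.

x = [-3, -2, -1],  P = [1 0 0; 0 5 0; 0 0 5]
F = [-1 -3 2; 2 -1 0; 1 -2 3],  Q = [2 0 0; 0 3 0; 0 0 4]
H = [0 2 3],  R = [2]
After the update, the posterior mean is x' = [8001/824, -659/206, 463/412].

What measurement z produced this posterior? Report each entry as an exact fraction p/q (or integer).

x̄ = F·x = [7, -4, -2]
P̄ = F·P·Fᵀ + Q = [68 13 59; 13 12 12; 59 12 70]
S = H·P̄·Hᵀ + R = [824]
K = P̄·Hᵀ·S⁻¹ = [203/824; 15/206; 117/412]
x' − x̄ = [2233/824, 165/206, 1287/412] = K·y
y = (KᵀK)⁻¹·Kᵀ·(x' − x̄) = [11]
z = y + H·x̄ = [11] + [-14] = [-3]

z = [-3]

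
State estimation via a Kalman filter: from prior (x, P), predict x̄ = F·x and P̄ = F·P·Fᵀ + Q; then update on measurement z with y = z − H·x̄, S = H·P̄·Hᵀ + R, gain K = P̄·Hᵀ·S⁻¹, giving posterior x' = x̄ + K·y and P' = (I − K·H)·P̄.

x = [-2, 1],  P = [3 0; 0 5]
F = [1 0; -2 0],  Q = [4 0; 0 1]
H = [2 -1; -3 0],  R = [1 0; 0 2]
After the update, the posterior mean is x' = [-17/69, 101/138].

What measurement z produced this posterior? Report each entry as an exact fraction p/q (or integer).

z = [-1, 1]

x̄ = F·x = [-2, 4]
P̄ = F·P·Fᵀ + Q = [7 -6; -6 13]
S = H·P̄·Hᵀ + R = [66 -60; -60 65]
K = P̄·Hᵀ·S⁻¹ = [4/69 -31/115; -109/138 -52/115]
x' − x̄ = [121/69, -451/138] = K·y
y = (KᵀK)⁻¹·Kᵀ·(x' − x̄) = [7, -5]
z = y + H·x̄ = [7, -5] + [-8, 6] = [-1, 1]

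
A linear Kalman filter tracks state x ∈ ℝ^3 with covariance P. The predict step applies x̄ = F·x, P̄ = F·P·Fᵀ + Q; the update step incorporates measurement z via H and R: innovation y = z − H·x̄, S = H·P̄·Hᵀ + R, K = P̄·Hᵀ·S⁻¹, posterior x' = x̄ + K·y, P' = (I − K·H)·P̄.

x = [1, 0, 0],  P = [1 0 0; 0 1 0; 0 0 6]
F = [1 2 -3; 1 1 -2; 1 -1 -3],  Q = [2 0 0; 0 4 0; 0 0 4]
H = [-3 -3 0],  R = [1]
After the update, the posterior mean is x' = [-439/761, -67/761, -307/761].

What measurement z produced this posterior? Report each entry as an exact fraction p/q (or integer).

z = [2]

x̄ = F·x = [1, 1, 1]
P̄ = F·P·Fᵀ + Q = [61 39 53; 39 30 36; 53 36 60]
S = H·P̄·Hᵀ + R = [1522]
K = P̄·Hᵀ·S⁻¹ = [-150/761; -207/1522; -267/1522]
x' − x̄ = [-1200/761, -828/761, -1068/761] = K·y
y = (KᵀK)⁻¹·Kᵀ·(x' − x̄) = [8]
z = y + H·x̄ = [8] + [-6] = [2]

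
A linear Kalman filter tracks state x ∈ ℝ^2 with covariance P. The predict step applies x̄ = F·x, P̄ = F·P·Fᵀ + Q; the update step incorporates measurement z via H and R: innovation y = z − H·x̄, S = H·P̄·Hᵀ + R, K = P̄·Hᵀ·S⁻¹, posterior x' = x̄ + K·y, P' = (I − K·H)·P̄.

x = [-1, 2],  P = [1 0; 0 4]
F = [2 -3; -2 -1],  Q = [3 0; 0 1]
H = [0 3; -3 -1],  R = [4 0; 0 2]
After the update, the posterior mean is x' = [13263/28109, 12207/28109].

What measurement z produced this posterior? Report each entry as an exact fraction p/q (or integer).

z = [1, -2]

x̄ = F·x = [-8, 0]
P̄ = F·P·Fᵀ + Q = [43 8; 8 9]
S = H·P̄·Hᵀ + R = [85 -99; -99 446]
K = P̄·Hᵀ·S⁻¹ = [-2859/28109 -9269/28109; 8775/28109 -132/28109]
x' − x̄ = [238135/28109, 12207/28109] = K·y
y = (KᵀK)⁻¹·Kᵀ·(x' − x̄) = [1, -26]
z = y + H·x̄ = [1, -26] + [0, 24] = [1, -2]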